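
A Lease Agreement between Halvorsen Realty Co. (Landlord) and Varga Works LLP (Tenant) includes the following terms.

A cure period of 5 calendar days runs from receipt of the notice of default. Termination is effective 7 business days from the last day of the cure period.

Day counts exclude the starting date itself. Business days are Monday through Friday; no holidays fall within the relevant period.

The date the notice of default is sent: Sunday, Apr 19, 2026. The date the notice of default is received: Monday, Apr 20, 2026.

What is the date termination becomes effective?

May 5, 2026

The last day of the cure period: Apr 20, 2026 + 5 days = Apr 25, 2026.
The date termination becomes effective: counting 7 business days from Saturday, Apr 25, 2026 (Apr 27, Apr 28, Apr 29, Apr 30, May 1, May 4, May 5, skipping weekends) reaches Tuesday, May 5, 2026.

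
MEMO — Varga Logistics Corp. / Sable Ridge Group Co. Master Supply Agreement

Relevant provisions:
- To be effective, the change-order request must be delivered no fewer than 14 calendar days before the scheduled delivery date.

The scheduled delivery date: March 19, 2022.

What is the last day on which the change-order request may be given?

March 5, 2022

March 19, 2022 minus 14 days is March 5, 2022.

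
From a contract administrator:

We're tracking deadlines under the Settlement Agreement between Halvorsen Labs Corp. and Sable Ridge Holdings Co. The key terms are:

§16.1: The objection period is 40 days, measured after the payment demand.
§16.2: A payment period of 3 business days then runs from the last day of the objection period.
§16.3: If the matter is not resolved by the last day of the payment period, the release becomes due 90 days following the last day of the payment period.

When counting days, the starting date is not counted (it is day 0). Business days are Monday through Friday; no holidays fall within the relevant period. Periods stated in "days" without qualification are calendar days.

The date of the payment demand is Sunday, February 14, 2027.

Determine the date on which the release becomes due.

June 29, 2027

Adding 40 calendar days to February 14, 2027 gives March 26, 2027, which is the last day of the objection period.
From Friday, March 26, 2027, 3 business days (Mar 29, Mar 30, Mar 31, skipping weekends) brings us to Wednesday, March 31, 2027, which is the last day of the payment period.
The date on which the release becomes due: March 31, 2027 + 90 days = June 29, 2027.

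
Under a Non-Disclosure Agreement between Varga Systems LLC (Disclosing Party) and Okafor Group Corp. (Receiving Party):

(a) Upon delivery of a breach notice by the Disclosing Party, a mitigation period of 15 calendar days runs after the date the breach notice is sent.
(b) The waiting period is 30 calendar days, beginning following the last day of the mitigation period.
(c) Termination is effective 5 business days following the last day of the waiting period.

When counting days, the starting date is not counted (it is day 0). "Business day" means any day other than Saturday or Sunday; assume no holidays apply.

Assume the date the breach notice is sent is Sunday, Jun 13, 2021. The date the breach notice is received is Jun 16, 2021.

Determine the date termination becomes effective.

The last day of the mitigation period: 15 calendar days after Jun 13, 2021 is Jun 28, 2021.
The last day of the waiting period: Jun 28, 2021 + 30 days = Jul 28, 2021.
The date termination becomes effective: 5 business days after Wednesday, Jul 28, 2021, skipping weekends — Jul 29, Jul 30, Aug 2, Aug 3, Aug 4 — lands on Wednesday, Aug 4, 2021.

Aug 4, 2021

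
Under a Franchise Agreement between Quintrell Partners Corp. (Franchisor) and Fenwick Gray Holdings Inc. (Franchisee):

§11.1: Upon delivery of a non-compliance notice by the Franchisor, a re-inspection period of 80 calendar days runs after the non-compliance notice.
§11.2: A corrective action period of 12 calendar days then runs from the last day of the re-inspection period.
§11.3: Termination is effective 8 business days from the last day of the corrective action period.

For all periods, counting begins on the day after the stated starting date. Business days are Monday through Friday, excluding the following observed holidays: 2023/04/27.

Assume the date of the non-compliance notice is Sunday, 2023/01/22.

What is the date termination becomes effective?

The last day of the re-inspection period: 2023/01/22 + 80 days = 2023/04/12.
The last day of the corrective action period: 12 calendar days after 2023/04/12 is 2023/04/24.
From Monday, 2023/04/24, 8 business days (Apr 25, Apr 26, Apr 28, May 1, May 2, May 3, May 4, May 5, skipping weekends and the listed holiday on Apr 27) brings us to Friday, 2023/05/05, which is the date termination becomes effective.

2023/05/05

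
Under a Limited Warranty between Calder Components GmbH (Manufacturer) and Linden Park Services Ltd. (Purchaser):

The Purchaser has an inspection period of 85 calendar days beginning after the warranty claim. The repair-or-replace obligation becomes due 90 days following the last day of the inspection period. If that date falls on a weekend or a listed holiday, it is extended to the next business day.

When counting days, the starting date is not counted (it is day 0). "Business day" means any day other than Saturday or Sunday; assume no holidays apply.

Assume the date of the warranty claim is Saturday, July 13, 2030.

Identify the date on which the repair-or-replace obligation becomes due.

January 6, 2031

Adding 85 calendar days to July 13, 2030 gives October 6, 2030, which is the last day of the inspection period.
The date on which the repair-or-replace obligation becomes due: 90 calendar days after October 6, 2030 is January 4, 2031. That falls on a Saturday, so it rolls to the next business day, Monday, January 6, 2031.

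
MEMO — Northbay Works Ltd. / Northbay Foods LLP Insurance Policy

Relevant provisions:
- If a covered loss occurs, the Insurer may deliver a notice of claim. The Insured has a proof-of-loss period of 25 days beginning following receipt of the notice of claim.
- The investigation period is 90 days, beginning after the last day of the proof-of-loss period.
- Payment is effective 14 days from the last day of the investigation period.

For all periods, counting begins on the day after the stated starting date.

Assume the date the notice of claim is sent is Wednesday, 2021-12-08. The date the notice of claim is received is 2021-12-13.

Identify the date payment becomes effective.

Adding 25 calendar days to 2021-12-13 gives 2022-01-07, which is the last day of the proof-of-loss period.
Adding 90 calendar days to 2022-01-07 gives 2022-04-07, which is the last day of the investigation period.
The date payment becomes effective: 2022-04-07 + 14 days = 2022-04-21.

2022-04-21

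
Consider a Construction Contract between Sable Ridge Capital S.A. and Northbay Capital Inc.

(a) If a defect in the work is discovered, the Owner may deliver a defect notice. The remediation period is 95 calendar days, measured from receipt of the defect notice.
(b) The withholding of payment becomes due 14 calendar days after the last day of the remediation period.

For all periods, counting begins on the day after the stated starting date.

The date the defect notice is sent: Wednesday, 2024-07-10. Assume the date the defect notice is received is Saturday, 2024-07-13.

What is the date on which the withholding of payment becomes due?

The last day of the remediation period: 95 calendar days after 2024-07-13 is 2024-10-16.
The date on which the withholding of payment becomes due: 14 calendar days after 2024-10-16 is 2024-10-30.

2024-10-30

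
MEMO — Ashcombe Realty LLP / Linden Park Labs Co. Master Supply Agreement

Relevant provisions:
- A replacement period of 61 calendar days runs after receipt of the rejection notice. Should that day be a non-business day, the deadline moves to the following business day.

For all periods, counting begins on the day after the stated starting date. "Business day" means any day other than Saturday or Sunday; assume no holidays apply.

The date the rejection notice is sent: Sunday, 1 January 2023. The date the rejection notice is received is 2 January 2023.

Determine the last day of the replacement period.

6 March 2023

The last day of the replacement period: 61 calendar days after 2 January 2023 is 4 March 2023. That falls on a Saturday, so it rolls to the next business day, Monday, 6 March 2023.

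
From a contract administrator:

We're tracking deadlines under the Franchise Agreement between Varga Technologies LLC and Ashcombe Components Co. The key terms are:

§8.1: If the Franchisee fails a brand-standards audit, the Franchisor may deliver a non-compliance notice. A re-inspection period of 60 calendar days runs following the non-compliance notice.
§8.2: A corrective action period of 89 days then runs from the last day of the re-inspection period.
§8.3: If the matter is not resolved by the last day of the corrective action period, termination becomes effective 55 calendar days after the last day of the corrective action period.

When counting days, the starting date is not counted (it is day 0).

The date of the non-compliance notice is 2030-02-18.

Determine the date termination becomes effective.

2030-09-10

The last day of the re-inspection period: 2030-02-18 + 60 days = 2030-04-19.
Adding 89 calendar days to 2030-04-19 gives 2030-07-17, which is the last day of the corrective action period.
The date termination becomes effective: 2030-07-17 + 55 days = 2030-09-10.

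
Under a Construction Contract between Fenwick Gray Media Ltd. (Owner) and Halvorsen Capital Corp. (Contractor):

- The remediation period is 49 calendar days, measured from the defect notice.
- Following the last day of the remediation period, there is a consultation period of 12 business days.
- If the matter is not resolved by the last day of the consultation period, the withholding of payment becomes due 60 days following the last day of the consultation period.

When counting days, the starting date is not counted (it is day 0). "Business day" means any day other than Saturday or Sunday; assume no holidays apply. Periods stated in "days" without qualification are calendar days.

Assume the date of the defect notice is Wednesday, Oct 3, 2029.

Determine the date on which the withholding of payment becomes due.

Feb 5, 2030

Adding 49 calendar days to Oct 3, 2029 gives Nov 21, 2029, which is the last day of the remediation period.
From Wednesday, Nov 21, 2029, 12 business days (Nov 22, Nov 23, Nov 26, Nov 27, …, Dec 5, Dec 6, Dec 7, skipping weekends) brings us to Friday, Dec 7, 2029, which is the last day of the consultation period.
The date on which the withholding of payment becomes due: Dec 7, 2029 + 60 days = Feb 5, 2030.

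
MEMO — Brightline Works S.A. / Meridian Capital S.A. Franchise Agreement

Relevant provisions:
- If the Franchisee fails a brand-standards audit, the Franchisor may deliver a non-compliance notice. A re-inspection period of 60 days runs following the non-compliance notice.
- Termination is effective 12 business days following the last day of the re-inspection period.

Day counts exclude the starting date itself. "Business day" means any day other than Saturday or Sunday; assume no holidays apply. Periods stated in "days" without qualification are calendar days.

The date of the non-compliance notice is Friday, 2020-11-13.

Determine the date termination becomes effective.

2021-01-28

Adding 60 calendar days to 2020-11-13 gives 2021-01-12, which is the last day of the re-inspection period.
From Tuesday, 2021-01-12, 12 business days (Jan 13, Jan 14, Jan 15, Jan 18, …, Jan 26, Jan 27, Jan 28, skipping weekends) brings us to Thursday, 2021-01-28, which is the date termination becomes effective.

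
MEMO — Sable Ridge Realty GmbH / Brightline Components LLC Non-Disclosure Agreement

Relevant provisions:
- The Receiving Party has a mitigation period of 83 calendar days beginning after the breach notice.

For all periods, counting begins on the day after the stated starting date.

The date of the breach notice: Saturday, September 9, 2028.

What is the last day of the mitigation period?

The last day of the mitigation period: 83 calendar days after September 9, 2028 is December 1, 2028.

December 1, 2028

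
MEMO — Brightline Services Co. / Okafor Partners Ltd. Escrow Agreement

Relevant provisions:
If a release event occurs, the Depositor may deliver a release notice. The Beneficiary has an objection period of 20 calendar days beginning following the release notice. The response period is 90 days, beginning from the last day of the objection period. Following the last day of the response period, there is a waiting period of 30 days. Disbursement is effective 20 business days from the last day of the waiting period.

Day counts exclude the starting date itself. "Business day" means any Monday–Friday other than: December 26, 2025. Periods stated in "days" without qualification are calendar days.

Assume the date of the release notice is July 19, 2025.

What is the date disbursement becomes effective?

January 5, 2026

The last day of the objection period: July 19, 2025 + 20 days = August 8, 2025.
The last day of the response period: August 8, 2025 + 90 days = November 6, 2025.
The last day of the waiting period: November 6, 2025 + 30 days = December 6, 2025.
The date disbursement becomes effective: counting 20 business days from Saturday, December 6, 2025 (Dec 8, Dec 9, Dec 10, Dec 11, …, Jan 1, Jan 2, Jan 5, skipping weekends and the listed holiday on Dec 26) reaches Monday, January 5, 2026.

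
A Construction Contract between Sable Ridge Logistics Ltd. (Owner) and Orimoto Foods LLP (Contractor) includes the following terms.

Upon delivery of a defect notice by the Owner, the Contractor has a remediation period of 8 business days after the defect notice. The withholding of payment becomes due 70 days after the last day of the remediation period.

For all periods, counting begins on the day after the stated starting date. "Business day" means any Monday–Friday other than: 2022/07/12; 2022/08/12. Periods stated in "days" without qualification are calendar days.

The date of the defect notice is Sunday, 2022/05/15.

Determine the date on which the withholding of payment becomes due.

2022/08/03

The last day of the remediation period: 8 business days after Sunday, 2022/05/15, skipping weekends — May 16, May 17, May 18, May 19, May 20, May 23, May 24, May 25 — lands on Wednesday, 2022/05/25.
The date on which the withholding of payment becomes due: 2022/05/25 + 70 days = 2022/08/03.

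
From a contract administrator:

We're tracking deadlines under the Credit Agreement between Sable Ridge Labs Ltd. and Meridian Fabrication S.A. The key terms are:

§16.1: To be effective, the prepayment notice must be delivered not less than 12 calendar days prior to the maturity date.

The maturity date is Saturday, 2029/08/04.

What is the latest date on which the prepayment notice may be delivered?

2029/07/23

Counting back 12 calendar days from 2029/08/04 gives 2029/07/23.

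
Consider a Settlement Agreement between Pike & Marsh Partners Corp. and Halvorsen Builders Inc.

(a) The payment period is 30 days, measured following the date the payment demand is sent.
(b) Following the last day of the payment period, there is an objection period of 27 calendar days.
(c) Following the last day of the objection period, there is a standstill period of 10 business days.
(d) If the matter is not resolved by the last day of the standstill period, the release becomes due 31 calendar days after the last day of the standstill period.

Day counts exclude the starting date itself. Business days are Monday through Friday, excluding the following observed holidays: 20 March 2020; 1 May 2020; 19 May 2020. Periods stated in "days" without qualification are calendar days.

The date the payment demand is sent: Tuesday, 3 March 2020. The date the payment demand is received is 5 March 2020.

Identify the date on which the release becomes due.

The last day of the payment period: 30 calendar days after 3 March 2020 is 2 April 2020.
The last day of the objection period: 2 April 2020 + 27 days = 29 April 2020.
The last day of the standstill period: 10 business days after Wednesday, 29 April 2020, skipping weekends and the listed holiday on May 1 — Apr 30, May 4, May 5, May 6, May 7, May 8, May 11, May 12, May 13, May 14 — lands on Thursday, 14 May 2020.
The date on which the release becomes due: 31 calendar days after 14 May 2020 is 14 June 2020.

14 June 2020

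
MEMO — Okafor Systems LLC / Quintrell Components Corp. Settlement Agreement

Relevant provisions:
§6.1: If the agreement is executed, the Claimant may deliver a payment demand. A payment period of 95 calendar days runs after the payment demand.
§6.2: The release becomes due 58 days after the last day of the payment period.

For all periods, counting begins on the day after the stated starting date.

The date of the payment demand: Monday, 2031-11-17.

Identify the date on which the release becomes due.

2032-04-18

The last day of the payment period: 95 calendar days after 2031-11-17 is 2032-02-20.
Adding 58 calendar days to 2032-02-20 gives 2032-04-18, which is the date on which the release becomes due.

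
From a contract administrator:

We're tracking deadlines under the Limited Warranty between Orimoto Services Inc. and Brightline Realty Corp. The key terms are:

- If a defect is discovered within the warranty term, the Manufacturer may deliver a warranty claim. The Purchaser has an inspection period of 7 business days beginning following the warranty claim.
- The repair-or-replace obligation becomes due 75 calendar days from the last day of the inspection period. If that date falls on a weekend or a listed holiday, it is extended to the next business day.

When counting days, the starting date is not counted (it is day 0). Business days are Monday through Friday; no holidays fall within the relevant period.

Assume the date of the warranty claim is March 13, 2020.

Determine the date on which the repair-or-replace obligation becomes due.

From Friday, March 13, 2020, 7 business days (Mar 16, Mar 17, Mar 18, Mar 19, Mar 20, Mar 23, Mar 24, skipping weekends) brings us to Tuesday, March 24, 2020, which is the last day of the inspection period.
The date on which the repair-or-replace obligation becomes due: 75 calendar days after March 24, 2020 is June 7, 2020. That falls on a Sunday, so it rolls to the next business day, Monday, June 8, 2020.

June 8, 2020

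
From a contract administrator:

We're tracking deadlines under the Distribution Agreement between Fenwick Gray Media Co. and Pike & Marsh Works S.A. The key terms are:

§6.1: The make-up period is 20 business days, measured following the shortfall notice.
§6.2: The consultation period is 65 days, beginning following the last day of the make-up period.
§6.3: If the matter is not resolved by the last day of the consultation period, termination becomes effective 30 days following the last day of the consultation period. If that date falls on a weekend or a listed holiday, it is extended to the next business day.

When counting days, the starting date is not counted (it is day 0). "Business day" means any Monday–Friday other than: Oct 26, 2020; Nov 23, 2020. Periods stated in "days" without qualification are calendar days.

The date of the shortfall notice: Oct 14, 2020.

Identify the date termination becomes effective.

Feb 15, 2021

The last day of the make-up period: counting 20 business days from Wednesday, Oct 14, 2020 (Oct 15, Oct 16, Oct 19, Oct 20, …, Nov 10, Nov 11, Nov 12, skipping weekends and the listed holiday on Oct 26) reaches Thursday, Nov 12, 2020.
Adding 65 calendar days to Nov 12, 2020 gives Jan 16, 2021, which is the last day of the consultation period.
The date termination becomes effective: 30 calendar days after Jan 16, 2021 is Feb 15, 2021. Feb 15, 2021 is a Monday and is not a listed holiday, so no roll-forward applies.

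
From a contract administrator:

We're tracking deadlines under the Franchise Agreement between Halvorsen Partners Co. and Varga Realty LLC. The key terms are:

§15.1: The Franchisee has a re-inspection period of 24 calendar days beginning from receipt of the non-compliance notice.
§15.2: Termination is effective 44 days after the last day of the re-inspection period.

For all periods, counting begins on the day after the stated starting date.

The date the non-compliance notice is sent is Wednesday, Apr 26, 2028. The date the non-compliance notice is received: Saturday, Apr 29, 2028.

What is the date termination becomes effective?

Jul 6, 2028

The last day of the re-inspection period: Apr 29, 2028 + 24 days = May 23, 2028.
The date termination becomes effective: May 23, 2028 + 44 days = Jul 6, 2028.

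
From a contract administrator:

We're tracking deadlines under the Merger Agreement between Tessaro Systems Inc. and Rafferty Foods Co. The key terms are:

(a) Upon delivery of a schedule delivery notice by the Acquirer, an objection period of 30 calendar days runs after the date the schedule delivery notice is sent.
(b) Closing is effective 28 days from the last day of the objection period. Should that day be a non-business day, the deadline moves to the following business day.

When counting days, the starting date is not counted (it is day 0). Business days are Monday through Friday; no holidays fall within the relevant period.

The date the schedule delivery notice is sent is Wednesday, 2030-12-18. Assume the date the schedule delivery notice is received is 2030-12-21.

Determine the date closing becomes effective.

2031-02-14

The last day of the objection period: 30 calendar days after 2030-12-18 is 2031-01-17.
Adding 28 calendar days to 2031-01-17 gives 2031-02-14, which is the date closing becomes effective. 2031-02-14 is a Friday, so no roll-forward applies.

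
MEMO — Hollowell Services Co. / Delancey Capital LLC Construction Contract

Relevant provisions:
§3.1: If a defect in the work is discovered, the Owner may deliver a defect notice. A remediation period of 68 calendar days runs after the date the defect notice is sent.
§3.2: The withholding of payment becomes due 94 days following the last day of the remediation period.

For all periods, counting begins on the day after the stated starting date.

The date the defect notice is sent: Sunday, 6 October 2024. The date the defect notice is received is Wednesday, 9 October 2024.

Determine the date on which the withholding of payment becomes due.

17 March 2025

Adding 68 calendar days to 6 October 2024 gives 13 December 2024, which is the last day of the remediation period.
The date on which the withholding of payment becomes due: 94 calendar days after 13 December 2024 is 17 March 2025.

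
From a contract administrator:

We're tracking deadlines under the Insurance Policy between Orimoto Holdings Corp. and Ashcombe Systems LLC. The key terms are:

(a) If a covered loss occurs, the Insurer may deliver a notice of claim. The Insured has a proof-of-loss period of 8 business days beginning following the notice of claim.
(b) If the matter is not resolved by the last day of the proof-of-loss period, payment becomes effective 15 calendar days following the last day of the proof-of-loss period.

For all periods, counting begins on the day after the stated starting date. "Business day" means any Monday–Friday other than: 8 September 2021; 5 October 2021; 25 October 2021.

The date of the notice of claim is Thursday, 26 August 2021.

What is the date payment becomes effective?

22 September 2021

The last day of the proof-of-loss period: 8 business days after Thursday, 26 August 2021, skipping weekends — Aug 27, Aug 30, Aug 31, Sep 1, Sep 2, Sep 3, Sep 6, Sep 7 — lands on Tuesday, 7 September 2021.
The date payment becomes effective: 7 September 2021 + 15 days = 22 September 2021.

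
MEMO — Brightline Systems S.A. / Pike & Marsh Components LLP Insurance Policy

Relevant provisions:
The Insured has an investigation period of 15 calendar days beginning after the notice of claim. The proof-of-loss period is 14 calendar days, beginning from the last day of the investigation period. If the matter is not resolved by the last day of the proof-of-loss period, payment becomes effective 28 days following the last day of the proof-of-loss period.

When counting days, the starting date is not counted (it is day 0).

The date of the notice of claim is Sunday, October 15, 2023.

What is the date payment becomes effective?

December 11, 2023

The last day of the investigation period: October 15, 2023 + 15 days = October 30, 2023.
The last day of the proof-of-loss period: 14 calendar days after October 30, 2023 is November 13, 2023.
The date payment becomes effective: 28 calendar days after November 13, 2023 is December 11, 2023.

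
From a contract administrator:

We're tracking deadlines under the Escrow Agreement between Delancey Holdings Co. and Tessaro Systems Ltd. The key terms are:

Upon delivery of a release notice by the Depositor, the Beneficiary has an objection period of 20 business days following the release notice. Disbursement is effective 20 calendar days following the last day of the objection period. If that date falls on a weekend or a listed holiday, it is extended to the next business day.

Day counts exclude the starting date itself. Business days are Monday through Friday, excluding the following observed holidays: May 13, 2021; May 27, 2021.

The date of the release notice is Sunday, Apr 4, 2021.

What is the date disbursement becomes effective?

May 20, 2021

The last day of the objection period: counting 20 business days from Sunday, Apr 4, 2021 (Apr 5, Apr 6, Apr 7, Apr 8, …, Apr 28, Apr 29, Apr 30, skipping weekends) reaches Friday, Apr 30, 2021.
The date disbursement becomes effective: 20 calendar days after Apr 30, 2021 is May 20, 2021. May 20, 2021 is a Thursday and is not a listed holiday, so no roll-forward applies.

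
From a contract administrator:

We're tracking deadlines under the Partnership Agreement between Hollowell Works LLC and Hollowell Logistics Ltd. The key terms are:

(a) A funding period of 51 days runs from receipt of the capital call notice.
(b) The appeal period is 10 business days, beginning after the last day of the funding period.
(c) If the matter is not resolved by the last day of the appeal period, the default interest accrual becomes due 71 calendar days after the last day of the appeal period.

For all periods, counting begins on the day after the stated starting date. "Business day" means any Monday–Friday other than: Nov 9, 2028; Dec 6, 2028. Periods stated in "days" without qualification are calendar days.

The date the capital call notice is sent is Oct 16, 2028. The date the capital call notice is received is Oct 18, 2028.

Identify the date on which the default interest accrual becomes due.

Mar 3, 2029

Adding 51 calendar days to Oct 18, 2028 gives Dec 8, 2028, which is the last day of the funding period.
From Friday, Dec 8, 2028, 10 business days (Dec 11, Dec 12, Dec 13, Dec 14, Dec 15, Dec 18, Dec 19, Dec 20, Dec 21, Dec 22, skipping weekends) brings us to Friday, Dec 22, 2028, which is the last day of the appeal period.
Adding 71 calendar days to Dec 22, 2028 gives Mar 3, 2029, which is the date on which the default interest accrual becomes due.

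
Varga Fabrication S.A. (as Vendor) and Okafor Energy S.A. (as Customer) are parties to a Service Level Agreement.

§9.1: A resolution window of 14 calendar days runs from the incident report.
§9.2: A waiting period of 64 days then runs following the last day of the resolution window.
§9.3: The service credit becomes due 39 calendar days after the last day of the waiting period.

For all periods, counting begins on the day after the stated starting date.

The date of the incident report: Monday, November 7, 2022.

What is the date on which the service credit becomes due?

Adding 14 calendar days to November 7, 2022 gives November 21, 2022, which is the last day of the resolution window.
Adding 64 calendar days to November 21, 2022 gives January 24, 2023, which is the last day of the waiting period.
Adding 39 calendar days to January 24, 2023 gives March 4, 2023, which is the date on which the service credit becomes due.

March 4, 2023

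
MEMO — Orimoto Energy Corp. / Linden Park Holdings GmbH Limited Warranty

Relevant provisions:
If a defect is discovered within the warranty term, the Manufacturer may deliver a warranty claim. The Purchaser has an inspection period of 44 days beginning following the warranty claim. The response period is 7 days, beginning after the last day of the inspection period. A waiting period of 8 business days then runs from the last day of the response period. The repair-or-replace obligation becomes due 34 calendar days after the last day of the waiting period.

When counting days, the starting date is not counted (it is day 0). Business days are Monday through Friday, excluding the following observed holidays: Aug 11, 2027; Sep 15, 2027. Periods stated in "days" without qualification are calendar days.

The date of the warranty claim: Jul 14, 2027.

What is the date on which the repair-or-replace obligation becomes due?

Adding 44 calendar days to Jul 14, 2027 gives Aug 27, 2027, which is the last day of the inspection period.
The last day of the response period: Aug 27, 2027 + 7 days = Sep 3, 2027.
The last day of the waiting period: 8 business days after Friday, Sep 3, 2027, skipping weekends and the listed holiday on Sep 15 — Sep 6, Sep 7, Sep 8, Sep 9, Sep 10, Sep 13, Sep 14, Sep 16 — lands on Thursday, Sep 16, 2027.
Adding 34 calendar days to Sep 16, 2027 gives Oct 20, 2027, which is the date on which the repair-or-replace obligation becomes due.

Oct 20, 2027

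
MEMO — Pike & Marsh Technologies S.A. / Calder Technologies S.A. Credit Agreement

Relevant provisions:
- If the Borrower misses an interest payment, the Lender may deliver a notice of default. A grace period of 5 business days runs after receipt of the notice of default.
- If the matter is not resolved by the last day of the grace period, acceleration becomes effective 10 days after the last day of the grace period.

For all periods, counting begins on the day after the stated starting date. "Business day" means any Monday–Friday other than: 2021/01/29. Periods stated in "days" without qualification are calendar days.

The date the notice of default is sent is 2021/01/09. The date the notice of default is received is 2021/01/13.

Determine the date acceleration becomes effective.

2021/01/30

From Wednesday, 2021/01/13, 5 business days (Jan 14, Jan 15, Jan 18, Jan 19, Jan 20, skipping weekends) brings us to Wednesday, 2021/01/20, which is the last day of the grace period.
The date acceleration becomes effective: 2021/01/20 + 10 days = 2021/01/30.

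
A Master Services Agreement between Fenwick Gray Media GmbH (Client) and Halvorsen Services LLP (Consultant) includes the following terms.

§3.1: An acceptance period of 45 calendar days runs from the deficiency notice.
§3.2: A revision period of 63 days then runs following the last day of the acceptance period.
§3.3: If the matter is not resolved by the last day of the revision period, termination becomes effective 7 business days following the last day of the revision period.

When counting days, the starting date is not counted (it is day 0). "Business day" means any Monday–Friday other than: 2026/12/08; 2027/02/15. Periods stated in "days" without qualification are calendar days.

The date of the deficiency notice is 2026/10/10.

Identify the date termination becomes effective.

The last day of the acceptance period: 45 calendar days after 2026/10/10 is 2026/11/24.
The last day of the revision period: 2026/11/24 + 63 days = 2027/01/26.
The date termination becomes effective: 7 business days after Tuesday, 2027/01/26, skipping weekends — Jan 27, Jan 28, Jan 29, Feb 1, Feb 2, Feb 3, Feb 4 — lands on Thursday, 2027/02/04.

2027/02/04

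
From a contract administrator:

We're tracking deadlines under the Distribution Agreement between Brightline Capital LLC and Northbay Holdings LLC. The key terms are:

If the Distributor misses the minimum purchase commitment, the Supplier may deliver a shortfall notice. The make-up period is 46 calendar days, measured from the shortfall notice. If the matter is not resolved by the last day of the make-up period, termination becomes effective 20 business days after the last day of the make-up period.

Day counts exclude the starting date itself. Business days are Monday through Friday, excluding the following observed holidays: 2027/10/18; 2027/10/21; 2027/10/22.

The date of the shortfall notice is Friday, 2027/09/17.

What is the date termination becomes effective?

2027/11/30

Adding 46 calendar days to 2027/09/17 gives 2027/11/02, which is the last day of the make-up period.
The date termination becomes effective: counting 20 business days from Tuesday, 2027/11/02 (Nov 3, Nov 4, Nov 5, Nov 8, …, Nov 26, Nov 29, Nov 30, skipping weekends) reaches Tuesday, 2027/11/30.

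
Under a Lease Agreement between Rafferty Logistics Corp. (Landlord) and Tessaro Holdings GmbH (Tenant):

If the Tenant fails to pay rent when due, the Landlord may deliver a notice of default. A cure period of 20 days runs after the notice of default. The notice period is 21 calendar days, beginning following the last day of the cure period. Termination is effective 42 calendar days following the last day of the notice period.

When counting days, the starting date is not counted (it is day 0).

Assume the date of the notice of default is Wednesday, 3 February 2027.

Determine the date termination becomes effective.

Adding 20 calendar days to 3 February 2027 gives 23 February 2027, which is the last day of the cure period.
The last day of the notice period: 23 February 2027 + 21 days = 16 March 2027.
The date termination becomes effective: 42 calendar days after 16 March 2027 is 27 April 2027.

27 April 2027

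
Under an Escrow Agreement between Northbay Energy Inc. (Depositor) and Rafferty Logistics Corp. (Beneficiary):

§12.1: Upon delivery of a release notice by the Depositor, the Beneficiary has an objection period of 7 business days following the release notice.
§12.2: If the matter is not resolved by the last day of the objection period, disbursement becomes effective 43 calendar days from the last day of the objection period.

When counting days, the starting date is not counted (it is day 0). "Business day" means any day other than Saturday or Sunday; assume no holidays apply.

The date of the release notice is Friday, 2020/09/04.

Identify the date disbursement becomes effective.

The last day of the objection period: 7 business days after Friday, 2020/09/04, skipping weekends — Sep 7, Sep 8, Sep 9, Sep 10, Sep 11, Sep 14, Sep 15 — lands on Tuesday, 2020/09/15.
The date disbursement becomes effective: 2020/09/15 + 43 days = 2020/10/28.

2020/10/28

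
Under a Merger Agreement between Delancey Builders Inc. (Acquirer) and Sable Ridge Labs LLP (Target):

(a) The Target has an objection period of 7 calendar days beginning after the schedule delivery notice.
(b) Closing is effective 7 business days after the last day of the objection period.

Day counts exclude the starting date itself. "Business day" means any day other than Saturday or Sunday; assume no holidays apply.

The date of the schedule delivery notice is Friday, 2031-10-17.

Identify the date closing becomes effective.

The last day of the objection period: 2031-10-17 + 7 days = 2031-10-24.
The date closing becomes effective: 7 business days after Friday, 2031-10-24, skipping weekends — Oct 27, Oct 28, Oct 29, Oct 30, Oct 31, Nov 3, Nov 4 — lands on Tuesday, 2031-11-04.

2031-11-04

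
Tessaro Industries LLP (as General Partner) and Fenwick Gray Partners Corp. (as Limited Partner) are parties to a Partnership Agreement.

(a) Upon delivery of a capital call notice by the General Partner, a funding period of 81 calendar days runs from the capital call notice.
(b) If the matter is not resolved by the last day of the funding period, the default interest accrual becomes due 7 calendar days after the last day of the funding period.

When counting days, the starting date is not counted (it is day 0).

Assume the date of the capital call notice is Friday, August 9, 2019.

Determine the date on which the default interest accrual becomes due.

November 5, 2019

The last day of the funding period: 81 calendar days after August 9, 2019 is October 29, 2019.
The date on which the default interest accrual becomes due: 7 calendar days after October 29, 2019 is November 5, 2019.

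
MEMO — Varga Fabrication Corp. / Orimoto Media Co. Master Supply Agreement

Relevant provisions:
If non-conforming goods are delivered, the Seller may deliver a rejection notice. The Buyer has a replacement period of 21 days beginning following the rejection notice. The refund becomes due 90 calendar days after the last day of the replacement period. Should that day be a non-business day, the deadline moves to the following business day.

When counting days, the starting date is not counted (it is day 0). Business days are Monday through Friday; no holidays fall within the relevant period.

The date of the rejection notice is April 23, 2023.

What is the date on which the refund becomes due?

August 14, 2023

The last day of the replacement period: April 23, 2023 + 21 days = May 14, 2023.
The date on which the refund becomes due: May 14, 2023 + 90 days = August 12, 2023. That falls on a Saturday, so it rolls to the next business day, Monday, August 14, 2023.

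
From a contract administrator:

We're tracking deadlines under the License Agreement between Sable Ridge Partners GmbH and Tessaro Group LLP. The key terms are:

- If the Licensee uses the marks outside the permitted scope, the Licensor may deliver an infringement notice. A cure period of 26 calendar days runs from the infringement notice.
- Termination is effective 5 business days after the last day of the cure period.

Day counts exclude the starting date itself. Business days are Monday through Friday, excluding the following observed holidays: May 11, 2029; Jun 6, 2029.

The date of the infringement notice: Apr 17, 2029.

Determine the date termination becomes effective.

May 18, 2029

Adding 26 calendar days to Apr 17, 2029 gives May 13, 2029, which is the last day of the cure period.
From Sunday, May 13, 2029, 5 business days (May 14, May 15, May 16, May 17, May 18, skipping weekends) brings us to Friday, May 18, 2029, which is the date termination becomes effective.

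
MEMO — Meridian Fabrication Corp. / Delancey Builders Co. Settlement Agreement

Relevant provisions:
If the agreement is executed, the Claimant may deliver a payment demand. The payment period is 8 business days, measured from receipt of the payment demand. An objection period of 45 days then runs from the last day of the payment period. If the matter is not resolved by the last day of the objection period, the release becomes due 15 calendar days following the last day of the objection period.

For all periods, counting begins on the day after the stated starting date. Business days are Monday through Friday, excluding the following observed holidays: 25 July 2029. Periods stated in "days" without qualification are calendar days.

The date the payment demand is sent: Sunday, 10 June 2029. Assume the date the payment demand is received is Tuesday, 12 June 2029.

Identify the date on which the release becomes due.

The last day of the payment period: 8 business days after Tuesday, 12 June 2029, skipping weekends — Jun 13, Jun 14, Jun 15, Jun 18, Jun 19, Jun 20, Jun 21, Jun 22 — lands on Friday, 22 June 2029.
The last day of the objection period: 45 calendar days after 22 June 2029 is 6 August 2029.
Adding 15 calendar days to 6 August 2029 gives 21 August 2029, which is the date on which the release becomes due.

21 August 2029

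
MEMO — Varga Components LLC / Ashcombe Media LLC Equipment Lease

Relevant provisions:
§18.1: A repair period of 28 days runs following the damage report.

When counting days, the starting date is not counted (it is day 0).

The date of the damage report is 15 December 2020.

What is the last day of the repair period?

The last day of the repair period: 15 December 2020 + 28 days = 12 January 2021.

12 January 2021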